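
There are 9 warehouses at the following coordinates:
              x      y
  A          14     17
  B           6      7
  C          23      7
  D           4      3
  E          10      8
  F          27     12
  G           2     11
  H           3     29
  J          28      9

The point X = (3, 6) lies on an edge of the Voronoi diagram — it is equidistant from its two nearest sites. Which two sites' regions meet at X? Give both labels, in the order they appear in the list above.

Squared distances from X to each site:
|XA|² = (3−14)² + (6−17)² = 121 + 121 = 242
|XB|² = (3−6)² + (6−7)² = 9 + 1 = 10
|XC|² = (3−23)² + (6−7)² = 400 + 1 = 401
|XD|² = (3−4)² + (6−3)² = 1 + 9 = 10
|XE|² = (3−10)² + (6−8)² = 49 + 4 = 53
|XF|² = (3−27)² + (6−12)² = 576 + 36 = 612
|XG|² = (3−2)² + (6−11)² = 1 + 25 = 26
|XH|² = (3−3)² + (6−29)² = 0 + 529 = 529
|XJ|² = (3−28)² + (6−9)² = 625 + 9 = 634
X is equidistant from B and D (both at squared distance 10), and every other site is strictly farther — so X lies on the B–D Voronoi edge.

B and D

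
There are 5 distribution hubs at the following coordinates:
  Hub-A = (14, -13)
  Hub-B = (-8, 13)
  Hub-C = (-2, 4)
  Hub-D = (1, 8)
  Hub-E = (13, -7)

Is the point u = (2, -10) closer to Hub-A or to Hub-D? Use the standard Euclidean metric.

Hub-A

Compare squared distances:
d²(u, Hub-A) = (2−14)² + (-10−(-13))² = 144 + 9 = 153
d²(u, Hub-D) = (2−1)² + (-10−8)² = 1 + 324 = 325
153 < 325, so Hub-A is closer.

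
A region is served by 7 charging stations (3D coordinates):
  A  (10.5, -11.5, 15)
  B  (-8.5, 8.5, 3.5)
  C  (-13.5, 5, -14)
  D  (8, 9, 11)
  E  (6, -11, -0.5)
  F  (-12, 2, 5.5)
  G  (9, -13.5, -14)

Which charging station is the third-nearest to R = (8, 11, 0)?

Compare squared distances (the ordering matches that of the actual distances):
|RA|² = (8−10.5)² + (11−(-11.5))² + (0−15)² = 6.25 + 506.25 + 225 = 737.5
|RB|² = (8−(-8.5))² + (11−8.5)² + (0−3.5)² = 272.25 + 6.25 + 12.25 = 290.75
|RC|² = (8−(-13.5))² + (11−5)² + (0−(-14))² = 462.25 + 36 + 196 = 694.25
|RD|² = (8−8)² + (11−9)² + (0−11)² = 0 + 4 + 121 = 125
|RE|² = (8−6)² + (11−(-11))² + (0−(-0.5))² = 4 + 484 + 0.25 = 488.25
|RF|² = (8−(-12))² + (11−2)² + (0−5.5)² = 400 + 81 + 30.25 = 511.25
|RG|² = (8−9)² + (11−(-13.5))² + (0−(-14))² = 1 + 600.25 + 196 = 797.25
Sorted ascending: D, B, E, F, … — the third-nearest is E.

E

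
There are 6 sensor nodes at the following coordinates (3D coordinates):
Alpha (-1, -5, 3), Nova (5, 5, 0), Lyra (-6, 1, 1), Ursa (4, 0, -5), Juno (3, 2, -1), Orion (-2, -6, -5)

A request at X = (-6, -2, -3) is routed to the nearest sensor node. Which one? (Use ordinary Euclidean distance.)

Lyra

Since √ is increasing, it suffices to compare squared distances:
d²(X, Alpha) = 25 + 9 + 36 = 70
d²(X, Nova) = 121 + 49 + 9 = 179
d²(X, Lyra) = 0 + 9 + 16 = 25
d²(X, Ursa) = 100 + 4 + 4 = 108
d²(X, Juno) = 81 + 16 + 4 = 101
d²(X, Orion) = 16 + 16 + 4 = 36
Lyra is nearest.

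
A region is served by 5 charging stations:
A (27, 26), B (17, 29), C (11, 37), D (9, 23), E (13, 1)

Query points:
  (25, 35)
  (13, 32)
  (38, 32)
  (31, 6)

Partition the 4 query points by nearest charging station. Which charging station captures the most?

(25, 35) — d² to each: A:85, B:100, C:200, D:400, E:1300 → nearest is A
(13, 32) — d² to each: A:232, B:25, C:29, D:97, E:961 → nearest is B
(38, 32) — d² to each: A:157, B:450, C:754, D:922, E:1586 → nearest is A
(31, 6) — d² to each: A:416, B:725, C:1361, D:773, E:349 → nearest is E
Tally — A:2, B:1, E:1. A captures the most (2).

A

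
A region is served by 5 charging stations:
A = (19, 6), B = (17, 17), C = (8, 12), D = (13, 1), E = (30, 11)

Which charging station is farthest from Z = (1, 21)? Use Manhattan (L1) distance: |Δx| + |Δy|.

d(Z,A) = |1−19| + |21−6| = 18 + 15 = 33
d(Z,B) = |1−17| + |21−17| = 16 + 4 = 20
d(Z,C) = |1−8| + |21−12| = 7 + 9 = 16
d(Z,D) = |1−13| + |21−1| = 12 + 20 = 32
d(Z,E) = |1−30| + |21−11| = 29 + 10 = 39
The largest is to E.

E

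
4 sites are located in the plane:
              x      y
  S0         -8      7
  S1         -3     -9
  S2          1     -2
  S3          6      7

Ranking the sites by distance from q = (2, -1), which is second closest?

Squared Euclidean distances:
|qS0|² = 100 + 64 = 164
|qS1|² = 25 + 64 = 89
|qS2|² = 1 + 1 = 2
|qS3|² = 16 + 64 = 80
Sorted ascending: S2, S3, S1, … — the second-nearest is S3.

S3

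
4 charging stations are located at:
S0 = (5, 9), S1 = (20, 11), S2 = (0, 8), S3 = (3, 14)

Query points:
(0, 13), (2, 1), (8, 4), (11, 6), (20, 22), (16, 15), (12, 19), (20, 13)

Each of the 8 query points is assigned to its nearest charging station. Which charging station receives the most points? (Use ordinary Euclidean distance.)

S1

(0, 13) — d² to each: S0:41, S1:404, S2:25, S3:10 → nearest is S3
(2, 1) — d² to each: S0:73, S1:424, S2:53, S3:170 → nearest is S2
(8, 4) — d² to each: S0:34, S1:193, S2:80, S3:125 → nearest is S0
(11, 6) — d² to each: S0:45, S1:106, S2:125, S3:128 → nearest is S0
(20, 22) — d² to each: S0:394, S1:121, S2:596, S3:353 → nearest is S1
(16, 15) — d² to each: S0:157, S1:32, S2:305, S3:170 → nearest is S1
(12, 19) — d² to each: S0:149, S1:128, S2:265, S3:106 → nearest is S3
(20, 13) — d² to each: S0:241, S1:4, S2:425, S3:290 → nearest is S1
Tally — S0:2, S1:3, S2:1, S3:2. S1 captures the most (3).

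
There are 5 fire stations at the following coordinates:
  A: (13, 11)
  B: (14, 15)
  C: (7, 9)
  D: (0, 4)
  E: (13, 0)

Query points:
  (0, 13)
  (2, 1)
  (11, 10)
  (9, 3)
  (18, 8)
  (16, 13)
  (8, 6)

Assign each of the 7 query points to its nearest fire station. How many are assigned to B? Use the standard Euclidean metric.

1

(0, 13) — d² to each: A:173, B:200, C:65, D:81, E:338 → nearest is C
(2, 1) — d² to each: A:221, B:340, C:89, D:13, E:122 → nearest is D
(11, 10) — d² to each: A:5, B:34, C:17, D:157, E:104 → nearest is A
(9, 3) — d² to each: A:80, B:169, C:40, D:82, E:25 → nearest is E
(18, 8) — d² to each: A:34, B:65, C:122, D:340, E:89 → nearest is A
(16, 13) — d² to each: A:13, B:8, C:97, D:337, E:178 → nearest is B
(8, 6) — d² to each: A:50, B:117, C:10, D:68, E:61 → nearest is C
1 of the 7 points has B as nearest.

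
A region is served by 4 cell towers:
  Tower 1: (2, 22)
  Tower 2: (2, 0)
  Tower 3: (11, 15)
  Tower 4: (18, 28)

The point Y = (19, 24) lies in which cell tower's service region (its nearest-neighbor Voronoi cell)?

Compare squared distances (the ordering matches that of the actual distances):
d²(Y, Tower 1) = (19−2)² + (24−22)² = 289 + 4 = 293
d²(Y, Tower 2) = (19−2)² + (24−0)² = 289 + 576 = 865
d²(Y, Tower 3) = (19−11)² + (24−15)² = 64 + 81 = 145
d²(Y, Tower 4) = (19−18)² + (24−28)² = 1 + 16 = 17
The smallest is to Tower 4, so Y lies in the Voronoi region of Tower 4.

Tower 4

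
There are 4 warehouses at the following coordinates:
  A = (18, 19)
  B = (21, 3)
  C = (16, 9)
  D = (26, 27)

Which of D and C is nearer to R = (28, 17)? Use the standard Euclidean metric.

Compare squared distances:
|RD|² = (28−26)² + (17−27)² = 4 + 100 = 104
|RC|² = (28−16)² + (17−9)² = 144 + 64 = 208
104 < 208, so D is closer.

D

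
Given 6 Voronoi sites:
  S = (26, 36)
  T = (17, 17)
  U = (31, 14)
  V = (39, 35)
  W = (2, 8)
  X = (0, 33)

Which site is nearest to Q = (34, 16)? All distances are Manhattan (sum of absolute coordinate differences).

d(Q,S) = |34−26| + |16−36| = 8 + 20 = 28
d(Q,T) = |34−17| + |16−17| = 17 + 1 = 18
d(Q,U) = |34−31| + |16−14| = 3 + 2 = 5
d(Q,V) = |34−39| + |16−35| = 5 + 19 = 24
d(Q,W) = |34−2| + |16−8| = 32 + 8 = 40
d(Q,X) = |34−0| + |16−33| = 34 + 17 = 51
Minimum is at U.

U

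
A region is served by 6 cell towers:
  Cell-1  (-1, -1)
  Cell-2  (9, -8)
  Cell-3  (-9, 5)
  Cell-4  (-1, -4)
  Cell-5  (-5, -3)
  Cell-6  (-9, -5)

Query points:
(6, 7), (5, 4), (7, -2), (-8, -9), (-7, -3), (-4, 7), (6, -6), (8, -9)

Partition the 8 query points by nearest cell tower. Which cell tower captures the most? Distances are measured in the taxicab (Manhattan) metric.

(6, 7) — d to each: Cell-1:15, Cell-2:18, Cell-3:17, Cell-4:18, Cell-5:21, Cell-6:27 → nearest is Cell-1
(5, 4) — d to each: Cell-1:11, Cell-2:16, Cell-3:15, Cell-4:14, Cell-5:17, Cell-6:23 → nearest is Cell-1
(7, -2) — d to each: Cell-1:9, Cell-2:8, Cell-3:23, Cell-4:10, Cell-5:13, Cell-6:19 → nearest is Cell-2
(-8, -9) — d to each: Cell-1:15, Cell-2:18, Cell-3:15, Cell-4:12, Cell-5:9, Cell-6:5 → nearest is Cell-6
(-7, -3) — d to each: Cell-1:8, Cell-2:21, Cell-3:10, Cell-4:7, Cell-5:2, Cell-6:4 → nearest is Cell-5
(-4, 7) — d to each: Cell-1:11, Cell-2:28, Cell-3:7, Cell-4:14, Cell-5:11, Cell-6:17 → nearest is Cell-3
(6, -6) — d to each: Cell-1:12, Cell-2:5, Cell-3:26, Cell-4:9, Cell-5:14, Cell-6:16 → nearest is Cell-2
(8, -9) — d to each: Cell-1:17, Cell-2:2, Cell-3:31, Cell-4:14, Cell-5:19, Cell-6:21 → nearest is Cell-2
Tally — Cell-1:2, Cell-2:3, Cell-3:1, Cell-5:1, Cell-6:1. Cell-2 captures the most (3).

Cell-2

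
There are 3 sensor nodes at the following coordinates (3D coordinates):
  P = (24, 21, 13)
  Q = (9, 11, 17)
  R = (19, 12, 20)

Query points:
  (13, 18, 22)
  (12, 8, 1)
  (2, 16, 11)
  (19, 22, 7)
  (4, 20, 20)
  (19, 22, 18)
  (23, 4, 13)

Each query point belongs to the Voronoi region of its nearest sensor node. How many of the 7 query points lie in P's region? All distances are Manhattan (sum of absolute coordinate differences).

3

(13, 18, 22) — d to each: P:23, Q:16, R:14 → nearest is R
(12, 8, 1) — d to each: P:37, Q:22, R:30 → nearest is Q
(2, 16, 11) — d to each: P:29, Q:18, R:30 → nearest is Q
(19, 22, 7) — d to each: P:12, Q:31, R:23 → nearest is P
(4, 20, 20) — d to each: P:28, Q:17, R:23 → nearest is Q
(19, 22, 18) — d to each: P:11, Q:22, R:12 → nearest is P
(23, 4, 13) — d to each: P:18, Q:25, R:19 → nearest is P
3 of the 7 points have P as nearest.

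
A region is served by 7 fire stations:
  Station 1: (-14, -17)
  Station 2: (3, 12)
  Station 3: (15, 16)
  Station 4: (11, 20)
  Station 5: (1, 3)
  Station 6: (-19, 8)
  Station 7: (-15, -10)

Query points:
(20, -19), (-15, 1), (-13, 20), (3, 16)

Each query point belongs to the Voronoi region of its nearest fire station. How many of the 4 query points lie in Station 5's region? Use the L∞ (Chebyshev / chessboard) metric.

1

(20, -19) — d to each: Station 1:34, Station 2:31, Station 3:35, Station 4:39, Station 5:22, Station 6:39, Station 7:35 → nearest is Station 5
(-15, 1) — d to each: Station 1:18, Station 2:18, Station 3:30, Station 4:26, Station 5:16, Station 6:7, Station 7:11 → nearest is Station 6
(-13, 20) — d to each: Station 1:37, Station 2:16, Station 3:28, Station 4:24, Station 5:17, Station 6:12, Station 7:30 → nearest is Station 6
(3, 16) — d to each: Station 1:33, Station 2:4, Station 3:12, Station 4:8, Station 5:13, Station 6:22, Station 7:26 → nearest is Station 2
1 of the 4 points has Station 5 as nearest.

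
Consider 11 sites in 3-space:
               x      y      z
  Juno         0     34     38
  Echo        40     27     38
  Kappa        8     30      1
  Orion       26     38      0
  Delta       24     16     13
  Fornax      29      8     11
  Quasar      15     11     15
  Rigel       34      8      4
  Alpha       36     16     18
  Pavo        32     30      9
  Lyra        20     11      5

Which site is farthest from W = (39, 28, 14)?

Juno

Squared Euclidean distances:
d²(W, Juno) = (39−0)² + (28−34)² + (14−38)² = 1521 + 36 + 576 = 2133
d²(W, Echo) = (39−40)² + (28−27)² + (14−38)² = 1 + 1 + 576 = 578
d²(W, Kappa) = (39−8)² + (28−30)² + (14−1)² = 961 + 4 + 169 = 1134
d²(W, Orion) = (39−26)² + (28−38)² + (14−0)² = 169 + 100 + 196 = 465
d²(W, Delta) = (39−24)² + (28−16)² + (14−13)² = 225 + 144 + 1 = 370
d²(W, Fornax) = (39−29)² + (28−8)² + (14−11)² = 100 + 400 + 9 = 509
d²(W, Quasar) = (39−15)² + (28−11)² + (14−15)² = 576 + 289 + 1 = 866
d²(W, Rigel) = (39−34)² + (28−8)² + (14−4)² = 25 + 400 + 100 = 525
d²(W, Alpha) = (39−36)² + (28−16)² + (14−18)² = 9 + 144 + 16 = 169
d²(W, Pavo) = (39−32)² + (28−30)² + (14−9)² = 49 + 4 + 25 = 78
d²(W, Lyra) = (39−20)² + (28−11)² + (14−5)² = 361 + 289 + 81 = 731
The largest is to Juno.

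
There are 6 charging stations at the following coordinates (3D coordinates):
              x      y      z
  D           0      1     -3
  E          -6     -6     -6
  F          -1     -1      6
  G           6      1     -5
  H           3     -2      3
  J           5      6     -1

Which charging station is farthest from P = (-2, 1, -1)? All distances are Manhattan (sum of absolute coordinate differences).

d(P,D) = |-2−0| + |1−1| + |-1−(-3)| = 2 + 0 + 2 = 4
d(P,E) = |-2−(-6)| + |1−(-6)| + |-1−(-6)| = 4 + 7 + 5 = 16
d(P,F) = |-2−(-1)| + |1−(-1)| + |-1−6| = 1 + 2 + 7 = 10
d(P,G) = |-2−6| + |1−1| + |-1−(-5)| = 8 + 0 + 4 = 12
d(P,H) = |-2−3| + |1−(-2)| + |-1−3| = 5 + 3 + 4 = 12
d(P,J) = |-2−5| + |1−6| + |-1−(-1)| = 7 + 5 + 0 = 12
The largest is to E.

E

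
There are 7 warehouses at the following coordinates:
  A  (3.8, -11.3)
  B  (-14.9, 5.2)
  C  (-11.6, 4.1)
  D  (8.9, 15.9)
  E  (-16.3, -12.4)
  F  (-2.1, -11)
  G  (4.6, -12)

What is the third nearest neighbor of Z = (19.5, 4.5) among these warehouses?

Since √ is increasing, it suffices to compare squared distances:
|ZA|² = (19.5−3.8)² + (4.5−(-11.3))² = 246.49 + 249.64 = 496.13
|ZB|² = (19.5−(-14.9))² + (4.5−5.2)² = 1183.36 + 0.49 = 1183.85
|ZC|² = (19.5−(-11.6))² + (4.5−4.1)² = 967.21 + 0.16 = 967.37
|ZD|² = (19.5−8.9)² + (4.5−15.9)² = 112.36 + 129.96 = 242.32
|ZE|² = (19.5−(-16.3))² + (4.5−(-12.4))² = 1281.64 + 285.61 = 1567.25
|ZF|² = (19.5−(-2.1))² + (4.5−(-11))² = 466.56 + 240.25 = 706.81
|ZG|² = (19.5−4.6)² + (4.5−(-12))² = 222.01 + 272.25 = 494.26
Sorted ascending: D, G, A, F, … — the third-nearest is A.

A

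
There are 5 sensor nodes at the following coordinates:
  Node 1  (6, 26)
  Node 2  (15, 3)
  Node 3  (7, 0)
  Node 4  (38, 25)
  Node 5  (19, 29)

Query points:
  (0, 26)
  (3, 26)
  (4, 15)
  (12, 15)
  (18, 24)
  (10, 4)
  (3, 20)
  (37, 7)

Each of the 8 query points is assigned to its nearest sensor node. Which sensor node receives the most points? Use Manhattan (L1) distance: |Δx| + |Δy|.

(0, 26) — d to each: Node 1:6, Node 2:38, Node 3:33, Node 4:39, Node 5:22 → nearest is Node 1
(3, 26) — d to each: Node 1:3, Node 2:35, Node 3:30, Node 4:36, Node 5:19 → nearest is Node 1
(4, 15) — d to each: Node 1:13, Node 2:23, Node 3:18, Node 4:44, Node 5:29 → nearest is Node 1
(12, 15) — d to each: Node 1:17, Node 2:15, Node 3:20, Node 4:36, Node 5:21 → nearest is Node 2
(18, 24) — d to each: Node 1:14, Node 2:24, Node 3:35, Node 4:21, Node 5:6 → nearest is Node 5
(10, 4) — d to each: Node 1:26, Node 2:6, Node 3:7, Node 4:49, Node 5:34 → nearest is Node 2
(3, 20) — d to each: Node 1:9, Node 2:29, Node 3:24, Node 4:40, Node 5:25 → nearest is Node 1
(37, 7) — d to each: Node 1:50, Node 2:26, Node 3:37, Node 4:19, Node 5:40 → nearest is Node 4
Tally — Node 1:4, Node 2:2, Node 4:1, Node 5:1. Node 1 captures the most (4).

Node 1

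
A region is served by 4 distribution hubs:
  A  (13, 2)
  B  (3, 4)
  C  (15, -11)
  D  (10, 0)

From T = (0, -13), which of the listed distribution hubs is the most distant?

Compare squared distances (the ordering matches that of the actual distances):
|TA|² = (0−13)² + (-13−2)² = 169 + 225 = 394
|TB|² = (0−3)² + (-13−4)² = 9 + 289 = 298
|TC|² = (0−15)² + (-13−(-11))² = 225 + 4 = 229
|TD|² = (0−10)² + (-13−0)² = 100 + 169 = 269
The largest is to A.

A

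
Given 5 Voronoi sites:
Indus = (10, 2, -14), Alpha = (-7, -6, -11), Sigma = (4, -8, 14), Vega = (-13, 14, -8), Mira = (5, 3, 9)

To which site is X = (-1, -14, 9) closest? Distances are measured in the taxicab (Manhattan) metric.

d(X, Indus) = |-1−10| + |-14−2| + |9−(-14)| = 11 + 16 + 23 = 50
d(X, Alpha) = |-1−(-7)| + |-14−(-6)| + |9−(-11)| = 6 + 8 + 20 = 34
d(X, Sigma) = |-1−4| + |-14−(-8)| + |9−14| = 5 + 6 + 5 = 16
d(X, Vega) = |-1−(-13)| + |-14−14| + |9−(-8)| = 12 + 28 + 17 = 57
d(X, Mira) = |-1−5| + |-14−3| + |9−9| = 6 + 17 + 0 = 23
The smallest is to Sigma, so X lies in the Voronoi region of Sigma.

Sigma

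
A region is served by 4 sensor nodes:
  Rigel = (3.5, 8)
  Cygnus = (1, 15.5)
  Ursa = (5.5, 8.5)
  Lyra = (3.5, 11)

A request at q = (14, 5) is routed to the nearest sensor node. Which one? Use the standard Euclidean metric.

Ursa

Compare squared distances (the ordering matches that of the actual distances):
d²(q, Rigel) = 110.25 + 9 = 119.25
d²(q, Cygnus) = 169 + 110.25 = 279.25
d²(q, Ursa) = 72.25 + 12.25 = 84.5
d²(q, Lyra) = 110.25 + 36 = 146.25
Ursa is nearest.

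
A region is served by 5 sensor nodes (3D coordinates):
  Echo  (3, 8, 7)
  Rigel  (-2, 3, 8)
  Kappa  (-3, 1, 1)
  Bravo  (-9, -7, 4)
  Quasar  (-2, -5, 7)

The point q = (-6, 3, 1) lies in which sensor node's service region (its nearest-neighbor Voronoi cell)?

Compare squared distances (the ordering matches that of the actual distances):
d²(q, Echo) = 81 + 25 + 36 = 142
d²(q, Rigel) = 16 + 0 + 49 = 65
d²(q, Kappa) = 9 + 4 + 0 = 13
d²(q, Bravo) = 9 + 100 + 9 = 118
d²(q, Quasar) = 16 + 64 + 36 = 116
Minimum is at Kappa.

Kappa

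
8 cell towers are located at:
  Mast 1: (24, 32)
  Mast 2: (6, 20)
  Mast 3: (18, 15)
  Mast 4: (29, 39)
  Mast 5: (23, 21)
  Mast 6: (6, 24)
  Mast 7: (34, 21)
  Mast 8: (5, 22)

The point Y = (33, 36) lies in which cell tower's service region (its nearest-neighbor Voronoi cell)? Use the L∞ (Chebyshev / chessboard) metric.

Mast 4

d(Y, Mast 1) = max(9, 4) = 9
d(Y, Mast 2) = max(27, 16) = 27
d(Y, Mast 3) = max(15, 21) = 21
d(Y, Mast 4) = max(4, 3) = 4
d(Y, Mast 5) = max(10, 15) = 15
d(Y, Mast 6) = max(27, 12) = 27
d(Y, Mast 7) = max(1, 15) = 15
d(Y, Mast 8) = max(28, 14) = 28
The smallest is to Mast 4, so Y lies in the Voronoi region of Mast 4.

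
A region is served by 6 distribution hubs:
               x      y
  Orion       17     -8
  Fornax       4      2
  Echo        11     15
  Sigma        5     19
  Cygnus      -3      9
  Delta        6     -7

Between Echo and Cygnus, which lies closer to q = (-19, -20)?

Compare squared distances:
d²(q, Echo) = (-19−11)² + (-20−15)² = 900 + 1225 = 2125
d²(q, Cygnus) = (-19−(-3))² + (-20−9)² = 256 + 841 = 1097
2125 > 1097, so Cygnus is closer.

Cygnus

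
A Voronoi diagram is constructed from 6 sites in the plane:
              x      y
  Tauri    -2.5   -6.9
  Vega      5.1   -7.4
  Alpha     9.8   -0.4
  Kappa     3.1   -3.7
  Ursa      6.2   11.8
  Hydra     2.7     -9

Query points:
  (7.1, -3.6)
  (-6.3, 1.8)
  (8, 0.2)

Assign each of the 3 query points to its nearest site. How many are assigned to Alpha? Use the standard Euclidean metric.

(7.1, -3.6) — d² to each: Tauri:103.05, Vega:18.44, Alpha:17.53, Kappa:16.01, Ursa:237.97, Hydra:48.52 → nearest is Kappa
(-6.3, 1.8) — d² to each: Tauri:90.13, Vega:214.6, Alpha:264.05, Kappa:118.61, Ursa:256.25, Hydra:197.64 → nearest is Tauri
(8, 0.2) — d² to each: Tauri:160.66, Vega:66.17, Alpha:3.6, Kappa:39.22, Ursa:137.8, Hydra:112.73 → nearest is Alpha
1 of the 3 points has Alpha as nearest.

1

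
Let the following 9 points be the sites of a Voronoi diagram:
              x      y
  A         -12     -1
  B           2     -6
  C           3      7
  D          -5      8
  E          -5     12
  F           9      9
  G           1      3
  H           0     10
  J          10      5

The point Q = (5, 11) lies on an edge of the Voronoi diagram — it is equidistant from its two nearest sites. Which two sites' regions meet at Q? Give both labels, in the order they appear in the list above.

Squared distances from Q to each site:
|QA|² = (5−(-12))² + (11−(-1))² = 289 + 144 = 433
|QB|² = (5−2)² + (11−(-6))² = 9 + 289 = 298
|QC|² = (5−3)² + (11−7)² = 4 + 16 = 20
|QD|² = (5−(-5))² + (11−8)² = 100 + 9 = 109
|QE|² = (5−(-5))² + (11−12)² = 100 + 1 = 101
|QF|² = (5−9)² + (11−9)² = 16 + 4 = 20
|QG|² = (5−1)² + (11−3)² = 16 + 64 = 80
|QH|² = (5−0)² + (11−10)² = 25 + 1 = 26
|QJ|² = (5−10)² + (11−5)² = 25 + 36 = 61
Q is equidistant from C and F (both at squared distance 20), and every other site is strictly farther — so Q lies on the C–F Voronoi edge.

C and F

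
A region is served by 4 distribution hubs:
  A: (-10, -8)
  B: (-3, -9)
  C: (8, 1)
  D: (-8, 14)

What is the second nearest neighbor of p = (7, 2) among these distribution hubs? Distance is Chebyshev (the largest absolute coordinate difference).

B

d(p,A) = max(17, 10) = 17
d(p,B) = max(10, 11) = 11
d(p,C) = max(1, 1) = 1
d(p,D) = max(15, 12) = 15
Sorted ascending: C, B, D, … — the second-nearest is B.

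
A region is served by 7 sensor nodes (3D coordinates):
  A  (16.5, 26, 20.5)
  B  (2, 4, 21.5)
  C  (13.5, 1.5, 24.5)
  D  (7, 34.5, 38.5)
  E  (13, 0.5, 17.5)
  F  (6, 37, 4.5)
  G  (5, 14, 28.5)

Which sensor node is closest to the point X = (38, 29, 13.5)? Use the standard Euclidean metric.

A

Compare squared distances (the ordering matches that of the actual distances):
|XA|² = (38−16.5)² + (29−26)² + (13.5−20.5)² = 462.25 + 9 + 49 = 520.25
|XB|² = (38−2)² + (29−4)² + (13.5−21.5)² = 1296 + 625 + 64 = 1985
|XC|² = (38−13.5)² + (29−1.5)² + (13.5−24.5)² = 600.25 + 756.25 + 121 = 1477.5
|XD|² = (38−7)² + (29−34.5)² + (13.5−38.5)² = 961 + 30.25 + 625 = 1616.25
|XE|² = (38−13)² + (29−0.5)² + (13.5−17.5)² = 625 + 812.25 + 16 = 1453.25
|XF|² = (38−6)² + (29−37)² + (13.5−4.5)² = 1024 + 64 + 81 = 1169
|XG|² = (38−5)² + (29−14)² + (13.5−28.5)² = 1089 + 225 + 225 = 1539
The smallest is to A, so X lies in the Voronoi region of A.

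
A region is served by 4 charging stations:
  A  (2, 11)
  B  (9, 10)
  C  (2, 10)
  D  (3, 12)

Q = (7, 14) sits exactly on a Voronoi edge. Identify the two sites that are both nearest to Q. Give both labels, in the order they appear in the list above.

B and D

Squared distances from Q to each site:
|QA|² = (7−2)² + (14−11)² = 25 + 9 = 34
|QB|² = (7−9)² + (14−10)² = 4 + 16 = 20
|QC|² = (7−2)² + (14−10)² = 25 + 16 = 41
|QD|² = (7−3)² + (14−12)² = 16 + 4 = 20
Q is equidistant from B and D (both at squared distance 20), and every other site is strictly farther — so Q lies on the B–D Voronoi edge.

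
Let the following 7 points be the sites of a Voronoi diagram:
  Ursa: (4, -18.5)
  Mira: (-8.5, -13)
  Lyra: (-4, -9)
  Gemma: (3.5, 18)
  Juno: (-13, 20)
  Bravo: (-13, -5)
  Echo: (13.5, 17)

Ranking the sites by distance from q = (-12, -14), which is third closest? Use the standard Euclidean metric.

Since √ is increasing, it suffices to compare squared distances:
d²(q, Ursa) = (-12−4)² + (-14−(-18.5))² = 256 + 20.25 = 276.25
d²(q, Mira) = (-12−(-8.5))² + (-14−(-13))² = 12.25 + 1 = 13.25
d²(q, Lyra) = (-12−(-4))² + (-14−(-9))² = 64 + 25 = 89
d²(q, Gemma) = (-12−3.5)² + (-14−18)² = 240.25 + 1024 = 1264.25
d²(q, Juno) = (-12−(-13))² + (-14−20)² = 1 + 1156 = 1157
d²(q, Bravo) = (-12−(-13))² + (-14−(-5))² = 1 + 81 = 82
d²(q, Echo) = (-12−13.5)² + (-14−17)² = 650.25 + 961 = 1611.25
Sorted ascending: Mira, Bravo, Lyra, Ursa, … — the third-nearest is Lyra.

Lyra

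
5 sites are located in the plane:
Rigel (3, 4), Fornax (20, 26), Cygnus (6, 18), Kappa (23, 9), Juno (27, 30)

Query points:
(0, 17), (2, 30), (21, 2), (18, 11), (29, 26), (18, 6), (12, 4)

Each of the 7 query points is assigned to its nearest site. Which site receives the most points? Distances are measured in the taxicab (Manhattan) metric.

(0, 17) — d to each: Rigel:16, Fornax:29, Cygnus:7, Kappa:31, Juno:40 → nearest is Cygnus
(2, 30) — d to each: Rigel:27, Fornax:22, Cygnus:16, Kappa:42, Juno:25 → nearest is Cygnus
(21, 2) — d to each: Rigel:20, Fornax:25, Cygnus:31, Kappa:9, Juno:34 → nearest is Kappa
(18, 11) — d to each: Rigel:22, Fornax:17, Cygnus:19, Kappa:7, Juno:28 → nearest is Kappa
(29, 26) — d to each: Rigel:48, Fornax:9, Cygnus:31, Kappa:23, Juno:6 → nearest is Juno
(18, 6) — d to each: Rigel:17, Fornax:22, Cygnus:24, Kappa:8, Juno:33 → nearest is Kappa
(12, 4) — d to each: Rigel:9, Fornax:30, Cygnus:20, Kappa:16, Juno:41 → nearest is Rigel
Tally — Rigel:1, Cygnus:2, Kappa:3, Juno:1. Kappa captures the most (3).

Kappa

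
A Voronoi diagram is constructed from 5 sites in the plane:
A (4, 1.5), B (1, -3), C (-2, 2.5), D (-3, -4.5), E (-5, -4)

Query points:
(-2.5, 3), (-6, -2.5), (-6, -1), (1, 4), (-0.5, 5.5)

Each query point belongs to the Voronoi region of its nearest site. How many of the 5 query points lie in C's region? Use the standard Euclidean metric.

3

(-2.5, 3) — d² to each: A:44.5, B:48.25, C:0.5, D:56.5, E:55.25 → nearest is C
(-6, -2.5) — d² to each: A:116, B:49.25, C:41, D:13, E:3.25 → nearest is E
(-6, -1) — d² to each: A:106.25, B:53, C:28.25, D:21.25, E:10 → nearest is E
(1, 4) — d² to each: A:15.25, B:49, C:11.25, D:88.25, E:100 → nearest is C
(-0.5, 5.5) — d² to each: A:36.25, B:74.5, C:11.25, D:106.25, E:110.5 → nearest is C
3 of the 5 points have C as nearest.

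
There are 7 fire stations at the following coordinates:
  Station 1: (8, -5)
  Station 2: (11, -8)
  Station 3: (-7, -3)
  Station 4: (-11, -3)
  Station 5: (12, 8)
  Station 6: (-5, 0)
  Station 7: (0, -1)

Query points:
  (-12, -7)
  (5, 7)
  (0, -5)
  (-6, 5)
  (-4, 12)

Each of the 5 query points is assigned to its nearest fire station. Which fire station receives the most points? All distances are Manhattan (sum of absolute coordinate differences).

Station 6

(-12, -7) — d to each: Station 1:22, Station 2:24, Station 3:9, Station 4:5, Station 5:39, Station 6:14, Station 7:18 → nearest is Station 4
(5, 7) — d to each: Station 1:15, Station 2:21, Station 3:22, Station 4:26, Station 5:8, Station 6:17, Station 7:13 → nearest is Station 5
(0, -5) — d to each: Station 1:8, Station 2:14, Station 3:9, Station 4:13, Station 5:25, Station 6:10, Station 7:4 → nearest is Station 7
(-6, 5) — d to each: Station 1:24, Station 2:30, Station 3:9, Station 4:13, Station 5:21, Station 6:6, Station 7:12 → nearest is Station 6
(-4, 12) — d to each: Station 1:29, Station 2:35, Station 3:18, Station 4:22, Station 5:20, Station 6:13, Station 7:17 → nearest is Station 6
Tally — Station 4:1, Station 5:1, Station 6:2, Station 7:1. Station 6 captures the most (2).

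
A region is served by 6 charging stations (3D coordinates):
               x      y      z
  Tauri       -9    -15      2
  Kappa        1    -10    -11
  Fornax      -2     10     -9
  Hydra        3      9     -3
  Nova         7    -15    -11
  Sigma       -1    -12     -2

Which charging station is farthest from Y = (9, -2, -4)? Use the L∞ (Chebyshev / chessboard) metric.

Tauri

d(Y, Tauri) = max(18, 13, 6) = 18
d(Y, Kappa) = max(8, 8, 7) = 8
d(Y, Fornax) = max(11, 12, 5) = 12
d(Y, Hydra) = max(6, 11, 1) = 11
d(Y, Nova) = max(2, 13, 7) = 13
d(Y, Sigma) = max(10, 10, 2) = 10
The largest is to Tauri.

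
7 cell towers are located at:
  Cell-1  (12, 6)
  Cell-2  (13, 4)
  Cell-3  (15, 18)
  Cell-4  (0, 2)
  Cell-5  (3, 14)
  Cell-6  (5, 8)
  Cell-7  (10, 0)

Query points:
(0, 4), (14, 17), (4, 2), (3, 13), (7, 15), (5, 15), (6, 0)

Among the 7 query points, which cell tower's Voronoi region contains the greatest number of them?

Cell-5

(0, 4) — d² to each: Cell-1:148, Cell-2:169, Cell-3:421, Cell-4:4, Cell-5:109, Cell-6:41, Cell-7:116 → nearest is Cell-4
(14, 17) — d² to each: Cell-1:125, Cell-2:170, Cell-3:2, Cell-4:421, Cell-5:130, Cell-6:162, Cell-7:305 → nearest is Cell-3
(4, 2) — d² to each: Cell-1:80, Cell-2:85, Cell-3:377, Cell-4:16, Cell-5:145, Cell-6:37, Cell-7:40 → nearest is Cell-4
(3, 13) — d² to each: Cell-1:130, Cell-2:181, Cell-3:169, Cell-4:130, Cell-5:1, Cell-6:29, Cell-7:218 → nearest is Cell-5
(7, 15) — d² to each: Cell-1:106, Cell-2:157, Cell-3:73, Cell-4:218, Cell-5:17, Cell-6:53, Cell-7:234 → nearest is Cell-5
(5, 15) — d² to each: Cell-1:130, Cell-2:185, Cell-3:109, Cell-4:194, Cell-5:5, Cell-6:49, Cell-7:250 → nearest is Cell-5
(6, 0) — d² to each: Cell-1:72, Cell-2:65, Cell-3:405, Cell-4:40, Cell-5:205, Cell-6:65, Cell-7:16 → nearest is Cell-7
Tally — Cell-3:1, Cell-4:2, Cell-5:3, Cell-7:1. Cell-5 captures the most (3).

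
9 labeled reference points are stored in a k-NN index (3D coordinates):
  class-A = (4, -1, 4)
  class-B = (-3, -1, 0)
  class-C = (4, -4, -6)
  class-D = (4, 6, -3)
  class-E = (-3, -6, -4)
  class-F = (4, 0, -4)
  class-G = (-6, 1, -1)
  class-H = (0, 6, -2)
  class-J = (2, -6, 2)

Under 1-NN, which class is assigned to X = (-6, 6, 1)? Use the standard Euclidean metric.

Since √ is increasing, it suffices to compare squared distances:
d²(X, class-A) = (-6−4)² + (6−(-1))² + (1−4)² = 100 + 49 + 9 = 158
d²(X, class-B) = (-6−(-3))² + (6−(-1))² + (1−0)² = 9 + 49 + 1 = 59
d²(X, class-C) = (-6−4)² + (6−(-4))² + (1−(-6))² = 100 + 100 + 49 = 249
d²(X, class-D) = (-6−4)² + (6−6)² + (1−(-3))² = 100 + 0 + 16 = 116
d²(X, class-E) = (-6−(-3))² + (6−(-6))² + (1−(-4))² = 9 + 144 + 25 = 178
d²(X, class-F) = (-6−4)² + (6−0)² + (1−(-4))² = 100 + 36 + 25 = 161
d²(X, class-G) = (-6−(-6))² + (6−1)² + (1−(-1))² = 0 + 25 + 4 = 29
d²(X, class-H) = (-6−0)² + (6−6)² + (1−(-2))² = 36 + 0 + 9 = 45
d²(X, class-J) = (-6−2)² + (6−(-6))² + (1−2)² = 64 + 144 + 1 = 209
class-G is nearest.

class-G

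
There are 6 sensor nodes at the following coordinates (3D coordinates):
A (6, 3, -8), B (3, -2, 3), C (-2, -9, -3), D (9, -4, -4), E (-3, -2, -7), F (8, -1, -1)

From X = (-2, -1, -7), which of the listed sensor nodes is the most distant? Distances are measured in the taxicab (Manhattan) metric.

d(X,A) = |-2−6| + |-1−3| + |-7−(-8)| = 8 + 4 + 1 = 13
d(X,B) = |-2−3| + |-1−(-2)| + |-7−3| = 5 + 1 + 10 = 16
d(X,C) = |-2−(-2)| + |-1−(-9)| + |-7−(-3)| = 0 + 8 + 4 = 12
d(X,D) = |-2−9| + |-1−(-4)| + |-7−(-4)| = 11 + 3 + 3 = 17
d(X,E) = |-2−(-3)| + |-1−(-2)| + |-7−(-7)| = 1 + 1 + 0 = 2
d(X,F) = |-2−8| + |-1−(-1)| + |-7−(-1)| = 10 + 0 + 6 = 16
The largest is to D.

D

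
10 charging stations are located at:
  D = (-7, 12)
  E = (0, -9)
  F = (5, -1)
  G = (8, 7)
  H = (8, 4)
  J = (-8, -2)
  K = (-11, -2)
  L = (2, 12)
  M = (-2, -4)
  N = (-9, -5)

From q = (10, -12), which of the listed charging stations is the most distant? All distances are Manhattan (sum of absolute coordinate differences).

d(q,D) = 17 + 24 = 41
d(q,E) = 10 + 3 = 13
d(q,F) = 5 + 11 = 16
d(q,G) = 2 + 19 = 21
d(q,H) = 2 + 16 = 18
d(q,J) = 18 + 10 = 28
d(q,K) = 21 + 10 = 31
d(q,L) = 8 + 24 = 32
d(q,M) = 12 + 8 = 20
d(q,N) = 19 + 7 = 26
The largest is to D.

D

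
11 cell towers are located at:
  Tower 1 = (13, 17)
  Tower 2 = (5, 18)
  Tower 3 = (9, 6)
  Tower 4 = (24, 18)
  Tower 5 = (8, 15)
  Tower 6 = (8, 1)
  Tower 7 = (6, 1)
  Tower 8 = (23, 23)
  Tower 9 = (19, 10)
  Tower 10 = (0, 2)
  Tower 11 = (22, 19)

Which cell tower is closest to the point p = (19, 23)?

Since √ is increasing, it suffices to compare squared distances:
d²(p, Tower 1) = (19−13)² + (23−17)² = 36 + 36 = 72
d²(p, Tower 2) = (19−5)² + (23−18)² = 196 + 25 = 221
d²(p, Tower 3) = (19−9)² + (23−6)² = 100 + 289 = 389
d²(p, Tower 4) = (19−24)² + (23−18)² = 25 + 25 = 50
d²(p, Tower 5) = (19−8)² + (23−15)² = 121 + 64 = 185
d²(p, Tower 6) = (19−8)² + (23−1)² = 121 + 484 = 605
d²(p, Tower 7) = (19−6)² + (23−1)² = 169 + 484 = 653
d²(p, Tower 8) = (19−23)² + (23−23)² = 16 + 0 = 16
d²(p, Tower 9) = (19−19)² + (23−10)² = 0 + 169 = 169
d²(p, Tower 10) = (19−0)² + (23−2)² = 361 + 441 = 802
d²(p, Tower 11) = (19−22)² + (23−19)² = 9 + 16 = 25
Tower 8 is nearest.

Tower 8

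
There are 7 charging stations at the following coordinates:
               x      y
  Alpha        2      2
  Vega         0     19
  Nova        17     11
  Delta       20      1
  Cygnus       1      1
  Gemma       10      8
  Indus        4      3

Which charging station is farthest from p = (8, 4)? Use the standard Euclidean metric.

Vega

Since √ is increasing, it suffices to compare squared distances:
d²(p, Alpha) = 36 + 4 = 40
d²(p, Vega) = 64 + 225 = 289
d²(p, Nova) = 81 + 49 = 130
d²(p, Delta) = 144 + 9 = 153
d²(p, Cygnus) = 49 + 9 = 58
d²(p, Gemma) = 4 + 16 = 20
d²(p, Indus) = 16 + 1 = 17
The largest is to Vega.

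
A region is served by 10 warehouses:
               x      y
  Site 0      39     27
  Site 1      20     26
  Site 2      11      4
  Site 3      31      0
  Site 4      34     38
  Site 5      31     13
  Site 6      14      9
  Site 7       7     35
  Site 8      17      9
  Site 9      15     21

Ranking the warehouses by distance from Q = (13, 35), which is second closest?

Squared Euclidean distances:
d²(Q, Site 0) = (13−39)² + (35−27)² = 676 + 64 = 740
d²(Q, Site 1) = (13−20)² + (35−26)² = 49 + 81 = 130
d²(Q, Site 2) = (13−11)² + (35−4)² = 4 + 961 = 965
d²(Q, Site 3) = (13−31)² + (35−0)² = 324 + 1225 = 1549
d²(Q, Site 4) = (13−34)² + (35−38)² = 441 + 9 = 450
d²(Q, Site 5) = (13−31)² + (35−13)² = 324 + 484 = 808
d²(Q, Site 6) = (13−14)² + (35−9)² = 1 + 676 = 677
d²(Q, Site 7) = (13−7)² + (35−35)² = 36 + 0 = 36
d²(Q, Site 8) = (13−17)² + (35−9)² = 16 + 676 = 692
d²(Q, Site 9) = (13−15)² + (35−21)² = 4 + 196 = 200
Sorted ascending: Site 7, Site 1, Site 9, … — the second-nearest is Site 1.

Site 1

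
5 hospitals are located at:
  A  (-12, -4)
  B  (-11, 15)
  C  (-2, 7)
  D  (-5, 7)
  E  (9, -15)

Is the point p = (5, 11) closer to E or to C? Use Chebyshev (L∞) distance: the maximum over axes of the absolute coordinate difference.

d(p,E) = max(4, 26) = 26
d(p,C) = max(7, 4) = 7
26 > 7, so C is closer.

C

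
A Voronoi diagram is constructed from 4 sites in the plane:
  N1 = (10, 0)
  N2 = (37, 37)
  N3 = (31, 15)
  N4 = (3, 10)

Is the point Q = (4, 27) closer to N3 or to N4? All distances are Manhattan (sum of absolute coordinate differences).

N4

d(Q,N3) = |4−31| + |27−15| = 27 + 12 = 39
d(Q,N4) = |4−3| + |27−10| = 1 + 17 = 18
39 > 18, so N4 is closer.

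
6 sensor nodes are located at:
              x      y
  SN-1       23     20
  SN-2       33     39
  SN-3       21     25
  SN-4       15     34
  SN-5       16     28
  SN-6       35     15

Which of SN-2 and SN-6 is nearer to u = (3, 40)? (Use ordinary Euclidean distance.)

SN-2

Compare squared distances:
d²(u, SN-2) = (3−33)² + (40−39)² = 900 + 1 = 901
d²(u, SN-6) = (3−35)² + (40−15)² = 1024 + 625 = 1649
901 < 1649, so SN-2 is closer.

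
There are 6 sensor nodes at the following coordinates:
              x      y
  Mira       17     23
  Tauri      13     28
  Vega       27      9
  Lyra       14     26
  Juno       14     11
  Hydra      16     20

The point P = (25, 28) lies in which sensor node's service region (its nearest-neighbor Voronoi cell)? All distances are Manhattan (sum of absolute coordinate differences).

d(P, Mira) = |25−17| + |28−23| = 8 + 5 = 13
d(P, Tauri) = |25−13| + |28−28| = 12 + 0 = 12
d(P, Vega) = |25−27| + |28−9| = 2 + 19 = 21
d(P, Lyra) = |25−14| + |28−26| = 11 + 2 = 13
d(P, Juno) = |25−14| + |28−11| = 11 + 17 = 28
d(P, Hydra) = |25−16| + |28−20| = 9 + 8 = 17
The smallest is to Tauri, so P lies in the Voronoi region of Tauri.

Tauri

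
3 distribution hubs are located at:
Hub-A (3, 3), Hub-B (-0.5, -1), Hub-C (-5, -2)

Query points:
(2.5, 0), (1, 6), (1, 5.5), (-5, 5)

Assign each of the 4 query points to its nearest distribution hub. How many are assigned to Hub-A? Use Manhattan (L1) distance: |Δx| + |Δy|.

3

(2.5, 0) — d to each: Hub-A:3.5, Hub-B:4, Hub-C:9.5 → nearest is Hub-A
(1, 6) — d to each: Hub-A:5, Hub-B:8.5, Hub-C:14 → nearest is Hub-A
(1, 5.5) — d to each: Hub-A:4.5, Hub-B:8, Hub-C:13.5 → nearest is Hub-A
(-5, 5) — d to each: Hub-A:10, Hub-B:10.5, Hub-C:7 → nearest is Hub-C
3 of the 4 points have Hub-A as nearest.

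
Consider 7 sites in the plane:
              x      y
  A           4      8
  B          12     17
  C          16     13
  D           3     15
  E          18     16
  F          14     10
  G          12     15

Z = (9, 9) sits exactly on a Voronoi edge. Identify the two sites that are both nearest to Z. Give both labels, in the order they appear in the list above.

Squared distances from Z to each site:
|ZA|² = (9−4)² + (9−8)² = 25 + 1 = 26
|ZB|² = (9−12)² + (9−17)² = 9 + 64 = 73
|ZC|² = (9−16)² + (9−13)² = 49 + 16 = 65
|ZD|² = (9−3)² + (9−15)² = 36 + 36 = 72
|ZE|² = (9−18)² + (9−16)² = 81 + 49 = 130
|ZF|² = (9−14)² + (9−10)² = 25 + 1 = 26
|ZG|² = (9−12)² + (9−15)² = 9 + 36 = 45
Z is equidistant from A and F (both at squared distance 26), and every other site is strictly farther — so Z lies on the A–F Voronoi edge.

A and F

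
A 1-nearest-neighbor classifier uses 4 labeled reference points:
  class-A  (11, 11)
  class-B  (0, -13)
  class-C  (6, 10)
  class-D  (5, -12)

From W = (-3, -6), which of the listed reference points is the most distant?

class-A

Since √ is increasing, it suffices to compare squared distances:
d²(W, class-A) = 196 + 289 = 485
d²(W, class-B) = 9 + 49 = 58
d²(W, class-C) = 81 + 256 = 337
d²(W, class-D) = 64 + 36 = 100
The largest is to class-A.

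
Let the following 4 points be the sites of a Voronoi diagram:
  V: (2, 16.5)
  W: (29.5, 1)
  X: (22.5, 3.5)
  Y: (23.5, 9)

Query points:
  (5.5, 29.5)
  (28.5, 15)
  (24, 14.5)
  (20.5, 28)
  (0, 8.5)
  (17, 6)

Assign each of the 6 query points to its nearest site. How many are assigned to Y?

3

(5.5, 29.5) — d² to each: V:181.25, W:1388.25, X:965, Y:744.25 → nearest is V
(28.5, 15) — d² to each: V:704.5, W:197, X:168.25, Y:61 → nearest is Y
(24, 14.5) — d² to each: V:488, W:212.5, X:123.25, Y:30.5 → nearest is Y
(20.5, 28) — d² to each: V:474.5, W:810, X:604.25, Y:370 → nearest is Y
(0, 8.5) — d² to each: V:68, W:926.5, X:531.25, Y:552.5 → nearest is V
(17, 6) — d² to each: V:335.25, W:181.25, X:36.5, Y:51.25 → nearest is X
3 of the 6 points have Y as nearest.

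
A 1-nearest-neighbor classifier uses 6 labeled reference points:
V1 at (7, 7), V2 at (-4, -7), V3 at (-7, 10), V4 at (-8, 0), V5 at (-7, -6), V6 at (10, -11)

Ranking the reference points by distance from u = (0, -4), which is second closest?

V5

Compare squared distances (the ordering matches that of the actual distances):
|uV1|² = (0−7)² + (-4−7)² = 49 + 121 = 170
|uV2|² = (0−(-4))² + (-4−(-7))² = 16 + 9 = 25
|uV3|² = (0−(-7))² + (-4−10)² = 49 + 196 = 245
|uV4|² = (0−(-8))² + (-4−0)² = 64 + 16 = 80
|uV5|² = (0−(-7))² + (-4−(-6))² = 49 + 4 = 53
|uV6|² = (0−10)² + (-4−(-11))² = 100 + 49 = 149
Sorted ascending: V2, V5, V4, … — the second-nearest is V5.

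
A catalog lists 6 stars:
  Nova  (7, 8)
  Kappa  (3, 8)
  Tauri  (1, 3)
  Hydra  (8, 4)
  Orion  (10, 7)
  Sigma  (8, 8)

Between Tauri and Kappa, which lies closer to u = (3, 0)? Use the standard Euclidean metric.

Tauri

Compare squared distances:
d²(u, Tauri) = (3−1)² + (0−3)² = 4 + 9 = 13
d²(u, Kappa) = (3−3)² + (0−8)² = 0 + 64 = 64
13 < 64, so Tauri is closer.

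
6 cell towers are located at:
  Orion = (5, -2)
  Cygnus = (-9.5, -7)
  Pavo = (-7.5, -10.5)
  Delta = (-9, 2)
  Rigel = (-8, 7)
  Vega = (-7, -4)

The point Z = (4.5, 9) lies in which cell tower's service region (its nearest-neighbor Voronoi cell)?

Orion

Compare squared distances (the ordering matches that of the actual distances):
d²(Z, Orion) = (4.5−5)² + (9−(-2))² = 0.25 + 121 = 121.25
d²(Z, Cygnus) = (4.5−(-9.5))² + (9−(-7))² = 196 + 256 = 452
d²(Z, Pavo) = (4.5−(-7.5))² + (9−(-10.5))² = 144 + 380.25 = 524.25
d²(Z, Delta) = (4.5−(-9))² + (9−2)² = 182.25 + 49 = 231.25
d²(Z, Rigel) = (4.5−(-8))² + (9−7)² = 156.25 + 4 = 160.25
d²(Z, Vega) = (4.5−(-7))² + (9−(-4))² = 132.25 + 169 = 301.25
The smallest is to Orion, so Z lies in the Voronoi region of Orion.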